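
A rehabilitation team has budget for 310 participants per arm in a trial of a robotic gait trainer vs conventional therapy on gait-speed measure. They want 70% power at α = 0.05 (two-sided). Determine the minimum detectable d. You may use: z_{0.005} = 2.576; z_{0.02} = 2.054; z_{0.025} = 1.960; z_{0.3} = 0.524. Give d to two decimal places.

For two independent groups of n = 310 each: d_min = (z_{α/2} + z_β)·√(2/n).
z-sum = 1.960 + 0.524 = 2.484.
d_min = 2.484 × √(2/310) = 2.484 × 0.0803 = 0.200.

d_min ≈ 0.20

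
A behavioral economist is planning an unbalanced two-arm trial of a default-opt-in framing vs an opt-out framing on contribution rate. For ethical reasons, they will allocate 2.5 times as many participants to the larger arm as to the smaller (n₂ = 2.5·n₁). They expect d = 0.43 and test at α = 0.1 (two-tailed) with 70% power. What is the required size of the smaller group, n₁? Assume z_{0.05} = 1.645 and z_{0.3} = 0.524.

With allocation ratio k = n₂/n₁ = 2.5, Var(x̄₁−x̄₂) = σ²(1/n₁ + 1/(k·n₁)) = σ²·(k+1)/(k·n₁).
So n₁ = (1 + 1/k)·((z_{α/2} + z_β)/d)² = 1.400 × (2.169/0.43)².
n₁ = 1.400 × 25.44 = 35.6.
Round up: n₁ = 36, giving n₂ = 2.5 × 36 = 90.

n₁ = 36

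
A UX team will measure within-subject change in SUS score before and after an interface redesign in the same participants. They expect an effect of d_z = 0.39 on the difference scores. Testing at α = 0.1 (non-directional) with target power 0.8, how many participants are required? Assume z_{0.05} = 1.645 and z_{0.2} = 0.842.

For a paired (one-sample on differences) test: n = ((z_{α/2} + z_β) / d)².
z_{α/2} + z_β = 1.645 + 0.842 = 2.487.
n = (2.487 / 0.39)² = 6.377² = 40.67.
Round up.

n = 41 pairs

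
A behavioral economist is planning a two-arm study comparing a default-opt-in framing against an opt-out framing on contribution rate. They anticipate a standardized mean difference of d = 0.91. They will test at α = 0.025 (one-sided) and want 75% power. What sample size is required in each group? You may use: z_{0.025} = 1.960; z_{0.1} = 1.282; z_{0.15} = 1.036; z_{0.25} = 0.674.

n = 17 per group

For two independent groups with equal n: n = 2·((z_{α} + z_β) / d)².
z_{α} + z_β = 1.960 + 0.674 = 2.634.
n = 2 × (2.634 / 0.91)² = 2 × 2.895² = 2 × 8.38 = 16.8.
Round up to the next whole participant.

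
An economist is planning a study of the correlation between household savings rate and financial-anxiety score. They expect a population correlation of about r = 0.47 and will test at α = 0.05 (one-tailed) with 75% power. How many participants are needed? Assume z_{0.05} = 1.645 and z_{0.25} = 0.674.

n = 24

Fisher's z: C = ½·ln((1+r)/(1−r)) = ½·ln(2.7736) = 0.5101.
n = ((z_{α} + z_β)/C)² + 3.
(1.645 + 0.674) / 0.5101 = 2.319 / 0.5101 = 4.546.
n = 4.546² + 3 = 20.67 + 3 = 23.7.
Round up.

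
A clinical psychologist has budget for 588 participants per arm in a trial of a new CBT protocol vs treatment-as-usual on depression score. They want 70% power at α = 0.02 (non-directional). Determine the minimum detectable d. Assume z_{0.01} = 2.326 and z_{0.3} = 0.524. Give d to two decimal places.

For two independent groups of n = 588 each: d_min = (z_{α/2} + z_β)·√(2/n).
z-sum = 2.326 + 0.524 = 2.850.
d_min = 2.850 × √(2/588) = 2.850 × 0.0583 = 0.166.

d_min ≈ 0.17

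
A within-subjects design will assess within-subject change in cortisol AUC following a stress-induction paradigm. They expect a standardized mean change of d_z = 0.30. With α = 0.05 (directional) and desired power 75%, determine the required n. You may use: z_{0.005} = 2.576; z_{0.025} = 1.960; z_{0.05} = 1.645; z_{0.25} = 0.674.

For a paired (one-sample on differences) test: n = ((z_{α} + z_β) / d)².
z_{α} + z_β = 1.645 + 0.674 = 2.319.
n = (2.319 / 0.30)² = 7.730² = 59.75.
Round up.

n = 60 pairs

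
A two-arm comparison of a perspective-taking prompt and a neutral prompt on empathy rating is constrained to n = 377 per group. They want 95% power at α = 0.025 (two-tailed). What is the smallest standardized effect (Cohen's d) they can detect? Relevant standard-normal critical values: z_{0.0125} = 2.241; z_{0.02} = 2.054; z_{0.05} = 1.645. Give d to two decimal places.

For two independent groups of n = 377 each: d_min = (z_{α/2} + z_β)·√(2/n).
z-sum = 2.241 + 1.645 = 3.886.
d_min = 3.886 × √(2/377) = 3.886 × 0.0728 = 0.283.

d_min ≈ 0.28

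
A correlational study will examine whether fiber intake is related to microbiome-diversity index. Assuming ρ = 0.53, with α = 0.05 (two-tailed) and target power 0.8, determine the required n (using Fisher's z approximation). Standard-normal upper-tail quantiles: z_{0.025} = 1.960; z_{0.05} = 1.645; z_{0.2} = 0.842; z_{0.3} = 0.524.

Fisher's z: C = ½·ln((1+r)/(1−r)) = ½·ln(3.2553) = 0.5901.
n = ((z_{α/2} + z_β)/C)² + 3.
(1.960 + 0.842) / 0.5901 = 2.802 / 0.5901 = 4.748.
n = 4.748² + 3 = 22.55 + 3 = 25.5.
Round up.

n = 26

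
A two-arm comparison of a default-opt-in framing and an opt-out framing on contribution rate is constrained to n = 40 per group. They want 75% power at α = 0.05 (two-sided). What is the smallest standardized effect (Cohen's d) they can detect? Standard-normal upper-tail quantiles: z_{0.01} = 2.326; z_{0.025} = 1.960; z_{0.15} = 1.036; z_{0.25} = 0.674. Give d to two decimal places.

For two independent groups of n = 40 each: d_min = (z_{α/2} + z_β)·√(2/n).
z-sum = 1.960 + 0.674 = 2.634.
d_min = 2.634 × √(2/40) = 2.634 × 0.2236 = 0.589.

d_min ≈ 0.59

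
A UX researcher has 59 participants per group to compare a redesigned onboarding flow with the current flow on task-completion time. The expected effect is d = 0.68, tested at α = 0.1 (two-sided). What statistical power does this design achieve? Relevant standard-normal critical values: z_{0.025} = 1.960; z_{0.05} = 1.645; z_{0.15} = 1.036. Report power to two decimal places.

For two equal groups, power = Φ(d·√(n/2) − z_{α/2}).
d·√(n/2) = 0.68 × √(59/2) = 0.68 × 5.431 = 3.693.
z_β = 3.693 − 1.645 = 2.048.
Power = Φ(2.048) = 0.980.

power ≈ 0.98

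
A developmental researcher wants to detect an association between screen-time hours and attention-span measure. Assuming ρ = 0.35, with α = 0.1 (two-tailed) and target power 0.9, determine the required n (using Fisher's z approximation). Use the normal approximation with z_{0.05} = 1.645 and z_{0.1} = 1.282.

n = 68

Fisher's z: C = ½·ln((1+r)/(1−r)) = ½·ln(2.0769) = 0.3654.
n = ((z_{α/2} + z_β)/C)² + 3.
(1.645 + 1.282) / 0.3654 = 2.927 / 0.3654 = 8.010.
n = 8.010² + 3 = 64.17 + 3 = 67.2.
Round up.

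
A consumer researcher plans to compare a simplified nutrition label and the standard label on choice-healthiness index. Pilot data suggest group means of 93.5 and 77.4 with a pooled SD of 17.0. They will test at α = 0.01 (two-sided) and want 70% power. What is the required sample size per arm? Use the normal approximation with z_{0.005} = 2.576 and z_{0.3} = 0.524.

n = 22 per group

Cohen's d = |M₁ − M₂| / SD_pooled = |93.5 − 77.4| / 17.0 = 16.1 / 17.0 = 0.947.
For two independent groups with equal n: n = 2·((z_{α/2} + z_β) / d)².
z_{α/2} + z_β = 2.576 + 0.524 = 3.100.
n = 2 × (3.100 / 0.947)² = 2 × 3.273² = 2 × 10.72 = 21.4.
Round up to the next whole participant.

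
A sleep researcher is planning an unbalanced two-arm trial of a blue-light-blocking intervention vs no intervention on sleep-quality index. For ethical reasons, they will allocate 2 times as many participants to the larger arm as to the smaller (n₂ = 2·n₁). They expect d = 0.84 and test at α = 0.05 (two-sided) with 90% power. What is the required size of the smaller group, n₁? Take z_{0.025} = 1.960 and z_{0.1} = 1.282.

n₁ = 23

With allocation ratio k = n₂/n₁ = 2, Var(x̄₁−x̄₂) = σ²(1/n₁ + 1/(k·n₁)) = σ²·(k+1)/(k·n₁).
So n₁ = (1 + 1/k)·((z_{α/2} + z_β)/d)² = 1.500 × (3.242/0.84)².
n₁ = 1.500 × 14.90 = 22.3.
Round up: n₁ = 23, giving n₂ = 2 × 23 = 46.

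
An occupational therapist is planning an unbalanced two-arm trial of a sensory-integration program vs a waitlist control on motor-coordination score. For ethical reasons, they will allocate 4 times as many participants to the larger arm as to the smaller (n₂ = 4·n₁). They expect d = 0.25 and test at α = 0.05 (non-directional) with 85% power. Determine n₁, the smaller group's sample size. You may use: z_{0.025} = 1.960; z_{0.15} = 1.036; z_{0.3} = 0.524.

With allocation ratio k = n₂/n₁ = 4, Var(x̄₁−x̄₂) = σ²(1/n₁ + 1/(k·n₁)) = σ²·(k+1)/(k·n₁).
So n₁ = (1 + 1/k)·((z_{α/2} + z_β)/d)² = 1.250 × (2.996/0.25)².
n₁ = 1.250 × 143.62 = 179.5.
Round up: n₁ = 180, giving n₂ = 4 × 180 = 720.

n₁ = 180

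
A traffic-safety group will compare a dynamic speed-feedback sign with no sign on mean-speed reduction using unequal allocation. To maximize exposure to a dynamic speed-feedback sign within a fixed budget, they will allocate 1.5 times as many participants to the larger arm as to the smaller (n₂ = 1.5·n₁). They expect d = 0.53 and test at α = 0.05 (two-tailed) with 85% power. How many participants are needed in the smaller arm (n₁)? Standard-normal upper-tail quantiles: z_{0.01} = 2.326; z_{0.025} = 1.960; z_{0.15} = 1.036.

With allocation ratio k = n₂/n₁ = 1.5, Var(x̄₁−x̄₂) = σ²(1/n₁ + 1/(k·n₁)) = σ²·(k+1)/(k·n₁).
So n₁ = (1 + 1/k)·((z_{α/2} + z_β)/d)² = 1.667 × (2.996/0.53)².
n₁ = 1.667 × 31.95 = 53.3.
Round up: n₁ = 54, giving n₂ = 1.5 × 54 = 81.

n₁ = 54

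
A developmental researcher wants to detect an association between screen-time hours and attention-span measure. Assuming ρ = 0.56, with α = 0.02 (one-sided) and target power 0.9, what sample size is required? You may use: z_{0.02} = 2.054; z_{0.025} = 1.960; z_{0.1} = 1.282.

n = 31

Fisher's z: C = ½·ln((1+r)/(1−r)) = ½·ln(3.5455) = 0.6328.
n = ((z_{α} + z_β)/C)² + 3.
(2.054 + 1.282) / 0.6328 = 3.336 / 0.6328 = 5.272.
n = 5.272² + 3 = 27.79 + 3 = 30.8.
Round up.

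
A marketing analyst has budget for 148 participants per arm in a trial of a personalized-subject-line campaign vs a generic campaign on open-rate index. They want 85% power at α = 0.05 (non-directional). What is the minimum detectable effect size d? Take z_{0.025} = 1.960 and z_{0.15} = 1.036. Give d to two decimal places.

d_min ≈ 0.35

For two independent groups of n = 148 each: d_min = (z_{α/2} + z_β)·√(2/n).
z-sum = 1.960 + 1.036 = 2.996.
d_min = 2.996 × √(2/148) = 2.996 × 0.1162 = 0.348.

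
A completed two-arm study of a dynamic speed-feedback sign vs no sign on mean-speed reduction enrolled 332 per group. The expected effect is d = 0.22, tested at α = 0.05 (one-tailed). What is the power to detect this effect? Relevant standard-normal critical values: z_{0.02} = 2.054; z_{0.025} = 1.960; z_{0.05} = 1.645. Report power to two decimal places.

power ≈ 0.88

For two equal groups, power = Φ(d·√(n/2) − z_{α}).
d·√(n/2) = 0.22 × √(332/2) = 0.22 × 12.884 = 2.835.
z_β = 2.835 − 1.645 = 1.190.
Power = Φ(1.190) = 0.883.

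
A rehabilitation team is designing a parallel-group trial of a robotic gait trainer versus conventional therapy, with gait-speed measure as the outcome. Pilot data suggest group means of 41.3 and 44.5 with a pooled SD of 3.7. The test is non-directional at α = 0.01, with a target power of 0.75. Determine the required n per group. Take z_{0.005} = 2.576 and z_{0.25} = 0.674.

n = 29 per group

Cohen's d = |M₁ − M₂| / SD_pooled = |41.3 − 44.5| / 3.7 = 3.2 / 3.7 = 0.865.
For two independent groups with equal n: n = 2·((z_{α/2} + z_β) / d)².
z_{α/2} + z_β = 2.576 + 0.674 = 3.250.
n = 2 × (3.250 / 0.865)² = 2 × 3.757² = 2 × 14.12 = 28.2.
Round up to the next whole participant.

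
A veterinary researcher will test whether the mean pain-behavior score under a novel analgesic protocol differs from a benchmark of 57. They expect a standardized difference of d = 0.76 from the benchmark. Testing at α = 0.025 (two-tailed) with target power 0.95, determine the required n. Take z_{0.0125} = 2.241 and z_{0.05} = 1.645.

n = 27

For a one-sample test: n = ((z_{α/2} + z_β) / d)².
z_{α/2} + z_β = 2.241 + 1.645 = 3.886.
n = (3.886 / 0.76)² = 5.113² = 26.14.
Round up.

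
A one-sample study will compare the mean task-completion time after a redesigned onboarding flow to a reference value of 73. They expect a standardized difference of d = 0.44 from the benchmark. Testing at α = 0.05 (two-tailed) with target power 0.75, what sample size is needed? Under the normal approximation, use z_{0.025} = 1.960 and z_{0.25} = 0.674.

n = 36

For a one-sample test: n = ((z_{α/2} + z_β) / d)².
z_{α/2} + z_β = 1.960 + 0.674 = 2.634.
n = (2.634 / 0.44)² = 5.986² = 35.84.
Round up.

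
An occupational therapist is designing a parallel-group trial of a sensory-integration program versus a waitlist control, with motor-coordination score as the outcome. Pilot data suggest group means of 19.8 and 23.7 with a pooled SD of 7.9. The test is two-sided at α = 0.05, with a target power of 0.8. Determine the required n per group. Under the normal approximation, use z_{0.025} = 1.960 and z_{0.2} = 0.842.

Cohen's d = |M₁ − M₂| / SD_pooled = |19.8 − 23.7| / 7.9 = 3.9 / 7.9 = 0.494.
For two independent groups with equal n: n = 2·((z_{α/2} + z_β) / d)².
z_{α/2} + z_β = 1.960 + 0.842 = 2.802.
n = 2 × (2.802 / 0.494)² = 2 × 5.672² = 2 × 32.17 = 64.3.
Round up to the next whole participant.

n = 65 per group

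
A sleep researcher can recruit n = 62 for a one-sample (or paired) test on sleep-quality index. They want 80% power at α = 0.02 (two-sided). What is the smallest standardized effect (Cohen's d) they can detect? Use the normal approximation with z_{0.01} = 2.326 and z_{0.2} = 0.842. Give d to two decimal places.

d_min ≈ 0.40

For a single sample (or paired design) of n = 62: d_min = (z_{α/2} + z_β)/√n.
z-sum = 2.326 + 0.842 = 3.168.
d_min = 3.168 / √62 = 3.168 / 7.874 = 0.402.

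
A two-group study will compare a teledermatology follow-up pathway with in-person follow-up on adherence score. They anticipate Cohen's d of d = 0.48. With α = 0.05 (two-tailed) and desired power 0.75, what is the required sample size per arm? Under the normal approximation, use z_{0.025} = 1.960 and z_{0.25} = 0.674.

For two independent groups with equal n: n = 2·((z_{α/2} + z_β) / d)².
z_{α/2} + z_β = 1.960 + 0.674 = 2.634.
n = 2 × (2.634 / 0.48)² = 2 × 5.487² = 2 × 30.11 = 60.2.
Round up to the next whole participant.

n = 61 per group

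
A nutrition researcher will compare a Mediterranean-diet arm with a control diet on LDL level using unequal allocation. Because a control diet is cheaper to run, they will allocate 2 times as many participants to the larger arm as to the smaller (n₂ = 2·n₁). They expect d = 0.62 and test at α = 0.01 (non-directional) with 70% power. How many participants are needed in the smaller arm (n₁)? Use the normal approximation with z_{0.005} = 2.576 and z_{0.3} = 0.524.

n₁ = 38

With allocation ratio k = n₂/n₁ = 2, Var(x̄₁−x̄₂) = σ²(1/n₁ + 1/(k·n₁)) = σ²·(k+1)/(k·n₁).
So n₁ = (1 + 1/k)·((z_{α/2} + z_β)/d)² = 1.500 × (3.100/0.62)².
n₁ = 1.500 × 25.00 = 37.5.
Round up: n₁ = 38, giving n₂ = 2 × 38 = 76.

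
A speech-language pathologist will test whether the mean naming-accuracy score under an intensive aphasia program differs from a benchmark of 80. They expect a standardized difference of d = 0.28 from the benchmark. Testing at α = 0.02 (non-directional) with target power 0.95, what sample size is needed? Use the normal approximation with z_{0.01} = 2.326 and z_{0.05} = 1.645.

n = 202

For a one-sample test: n = ((z_{α/2} + z_β) / d)².
z_{α/2} + z_β = 2.326 + 1.645 = 3.971.
n = (3.971 / 0.28)² = 14.182² = 201.13.
Round up.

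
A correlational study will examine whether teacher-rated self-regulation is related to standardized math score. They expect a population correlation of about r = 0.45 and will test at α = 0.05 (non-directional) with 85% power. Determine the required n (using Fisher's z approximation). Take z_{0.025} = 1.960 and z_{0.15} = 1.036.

Fisher's z: C = ½·ln((1+r)/(1−r)) = ½·ln(2.6364) = 0.4847.
n = ((z_{α/2} + z_β)/C)² + 3.
(1.960 + 1.036) / 0.4847 = 2.996 / 0.4847 = 6.181.
n = 6.181² + 3 = 38.21 + 3 = 41.2.
Round up.

n = 42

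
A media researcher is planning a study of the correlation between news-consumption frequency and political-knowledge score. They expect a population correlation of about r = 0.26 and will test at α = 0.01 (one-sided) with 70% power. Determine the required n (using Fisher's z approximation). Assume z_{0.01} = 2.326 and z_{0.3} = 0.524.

n = 118

Fisher's z: C = ½·ln((1+r)/(1−r)) = ½·ln(1.7027) = 0.2661.
n = ((z_{α} + z_β)/C)² + 3.
(2.326 + 0.524) / 0.2661 = 2.850 / 0.2661 = 10.710.
n = 10.710² + 3 = 114.71 + 3 = 117.7.
Round up.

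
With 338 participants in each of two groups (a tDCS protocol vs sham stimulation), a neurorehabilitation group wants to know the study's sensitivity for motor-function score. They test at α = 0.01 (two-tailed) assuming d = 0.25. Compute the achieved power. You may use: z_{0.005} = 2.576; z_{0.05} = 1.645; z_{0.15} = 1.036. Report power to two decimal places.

power ≈ 0.75

For two equal groups, power = Φ(d·√(n/2) − z_{α/2}).
d·√(n/2) = 0.25 × √(338/2) = 0.25 × 13.000 = 3.250.
z_β = 3.250 − 2.576 = 0.674.
Power = Φ(0.674) = 0.750.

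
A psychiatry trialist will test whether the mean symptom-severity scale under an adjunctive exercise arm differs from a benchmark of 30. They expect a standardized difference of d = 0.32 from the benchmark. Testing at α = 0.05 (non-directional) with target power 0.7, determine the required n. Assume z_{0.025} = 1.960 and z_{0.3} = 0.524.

n = 61

For a one-sample test: n = ((z_{α/2} + z_β) / d)².
z_{α/2} + z_β = 1.960 + 0.524 = 2.484.
n = (2.484 / 0.32)² = 7.763² = 60.26.
Round up.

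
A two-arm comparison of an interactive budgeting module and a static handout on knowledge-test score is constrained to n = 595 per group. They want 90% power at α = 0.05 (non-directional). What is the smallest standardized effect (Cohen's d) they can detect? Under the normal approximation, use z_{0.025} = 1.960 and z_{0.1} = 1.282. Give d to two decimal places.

d_min ≈ 0.19

For two independent groups of n = 595 each: d_min = (z_{α/2} + z_β)·√(2/n).
z-sum = 1.960 + 1.282 = 3.242.
d_min = 3.242 × √(2/595) = 3.242 × 0.0580 = 0.188.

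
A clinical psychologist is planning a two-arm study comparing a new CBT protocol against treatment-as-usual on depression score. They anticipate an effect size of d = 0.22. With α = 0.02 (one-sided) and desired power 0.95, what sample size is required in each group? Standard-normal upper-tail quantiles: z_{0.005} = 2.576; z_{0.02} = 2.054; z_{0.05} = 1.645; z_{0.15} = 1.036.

n = 566 per group

For two independent groups with equal n: n = 2·((z_{α} + z_β) / d)².
z_{α} + z_β = 2.054 + 1.645 = 3.699.
n = 2 × (3.699 / 0.22)² = 2 × 16.814² = 2 × 282.70 = 565.4.
Round up to the next whole participant.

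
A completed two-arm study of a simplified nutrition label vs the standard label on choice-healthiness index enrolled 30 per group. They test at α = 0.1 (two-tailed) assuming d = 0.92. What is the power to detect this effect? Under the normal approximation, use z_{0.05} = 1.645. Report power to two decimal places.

For two equal groups, power = Φ(d·√(n/2) − z_{α/2}).
d·√(n/2) = 0.92 × √(30/2) = 0.92 × 3.873 = 3.563.
z_β = 3.563 − 1.645 = 1.918.
Power = Φ(1.918) = 0.972.

power ≈ 0.97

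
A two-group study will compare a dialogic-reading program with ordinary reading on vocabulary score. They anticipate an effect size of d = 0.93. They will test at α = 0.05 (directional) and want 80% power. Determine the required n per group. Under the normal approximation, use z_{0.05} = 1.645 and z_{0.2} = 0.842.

For two independent groups with equal n: n = 2·((z_{α} + z_β) / d)².
z_{α} + z_β = 1.645 + 0.842 = 2.487.
n = 2 × (2.487 / 0.93)² = 2 × 2.674² = 2 × 7.15 = 14.3.
Round up to the next whole participant.

n = 15 per group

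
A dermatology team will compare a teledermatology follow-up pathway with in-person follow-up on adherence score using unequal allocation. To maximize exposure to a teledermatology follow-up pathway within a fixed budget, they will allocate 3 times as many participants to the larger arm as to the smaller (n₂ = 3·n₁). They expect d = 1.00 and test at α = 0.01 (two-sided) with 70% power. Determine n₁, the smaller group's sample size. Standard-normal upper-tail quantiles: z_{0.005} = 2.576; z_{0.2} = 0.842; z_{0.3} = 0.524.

n₁ = 13

With allocation ratio k = n₂/n₁ = 3, Var(x̄₁−x̄₂) = σ²(1/n₁ + 1/(k·n₁)) = σ²·(k+1)/(k·n₁).
So n₁ = (1 + 1/k)·((z_{α/2} + z_β)/d)² = 1.333 × (3.100/1.00)².
n₁ = 1.333 × 9.61 = 12.8.
Round up: n₁ = 13, giving n₂ = 3 × 13 = 39.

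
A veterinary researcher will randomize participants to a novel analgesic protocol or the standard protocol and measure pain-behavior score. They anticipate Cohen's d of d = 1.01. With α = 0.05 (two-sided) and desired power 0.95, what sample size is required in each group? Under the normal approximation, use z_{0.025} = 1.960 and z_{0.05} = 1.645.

n = 26 per group

For two independent groups with equal n: n = 2·((z_{α/2} + z_β) / d)².
z_{α/2} + z_β = 1.960 + 1.645 = 3.605.
n = 2 × (3.605 / 1.01)² = 2 × 3.569² = 2 × 12.74 = 25.5.
Round up to the next whole participant.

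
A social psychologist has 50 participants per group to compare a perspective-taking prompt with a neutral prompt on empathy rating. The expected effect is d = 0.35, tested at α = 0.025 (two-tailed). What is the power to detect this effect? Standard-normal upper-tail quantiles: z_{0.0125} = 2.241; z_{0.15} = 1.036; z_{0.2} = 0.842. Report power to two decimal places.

power ≈ 0.31

For two equal groups, power = Φ(d·√(n/2) − z_{α/2}).
d·√(n/2) = 0.35 × √(50/2) = 0.35 × 5.000 = 1.750.
z_β = 1.750 − 2.241 = -0.491.
Power = Φ(-0.491) = 0.312.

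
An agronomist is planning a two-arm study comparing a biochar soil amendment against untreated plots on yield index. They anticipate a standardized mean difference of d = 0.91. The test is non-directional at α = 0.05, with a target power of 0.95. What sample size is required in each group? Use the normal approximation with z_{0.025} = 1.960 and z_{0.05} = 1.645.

For two independent groups with equal n: n = 2·((z_{α/2} + z_β) / d)².
z_{α/2} + z_β = 1.960 + 1.645 = 3.605.
n = 2 × (3.605 / 0.91)² = 2 × 3.962² = 2 × 15.69 = 31.4.
Round up to the next whole participant.

n = 32 per group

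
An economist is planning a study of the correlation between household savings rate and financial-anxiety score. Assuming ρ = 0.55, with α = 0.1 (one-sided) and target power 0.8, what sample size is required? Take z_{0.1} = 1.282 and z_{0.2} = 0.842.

Fisher's z: C = ½·ln((1+r)/(1−r)) = ½·ln(3.4444) = 0.6184.
n = ((z_{α} + z_β)/C)² + 3.
(1.282 + 0.842) / 0.6184 = 2.124 / 0.6184 = 3.435.
n = 3.435² + 3 = 11.80 + 3 = 14.8.
Round up.

n = 15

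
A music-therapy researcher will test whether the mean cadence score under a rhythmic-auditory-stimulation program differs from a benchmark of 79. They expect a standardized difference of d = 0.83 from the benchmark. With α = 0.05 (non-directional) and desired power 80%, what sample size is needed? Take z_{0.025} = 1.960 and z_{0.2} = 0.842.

n = 12

For a one-sample test: n = ((z_{α/2} + z_β) / d)².
z_{α/2} + z_β = 1.960 + 0.842 = 2.802.
n = (2.802 / 0.83)² = 3.376² = 11.40.
Round up.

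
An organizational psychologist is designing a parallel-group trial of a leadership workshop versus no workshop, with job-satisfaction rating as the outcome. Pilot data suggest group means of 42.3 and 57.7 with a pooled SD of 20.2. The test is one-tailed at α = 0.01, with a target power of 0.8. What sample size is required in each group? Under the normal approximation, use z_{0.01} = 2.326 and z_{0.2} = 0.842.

n = 35 per group

Cohen's d = |M₁ − M₂| / SD_pooled = |42.3 − 57.7| / 20.2 = 15.4 / 20.2 = 0.762.
For two independent groups with equal n: n = 2·((z_{α} + z_β) / d)².
z_{α} + z_β = 2.326 + 0.842 = 3.168.
n = 2 × (3.168 / 0.762)² = 2 × 4.157² = 2 × 17.28 = 34.6.
Round up to the next whole participant.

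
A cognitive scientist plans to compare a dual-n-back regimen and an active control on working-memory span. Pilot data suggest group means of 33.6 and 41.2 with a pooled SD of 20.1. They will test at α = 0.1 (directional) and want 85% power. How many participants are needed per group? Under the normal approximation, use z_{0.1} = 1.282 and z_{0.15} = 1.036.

Cohen's d = |M₁ − M₂| / SD_pooled = |33.6 − 41.2| / 20.1 = 7.6 / 20.1 = 0.378.
For two independent groups with equal n: n = 2·((z_{α} + z_β) / d)².
z_{α} + z_β = 1.282 + 1.036 = 2.318.
n = 2 × (2.318 / 0.378)² = 2 × 6.132² = 2 × 37.60 = 75.2.
Round up to the next whole participant.

n = 76 per group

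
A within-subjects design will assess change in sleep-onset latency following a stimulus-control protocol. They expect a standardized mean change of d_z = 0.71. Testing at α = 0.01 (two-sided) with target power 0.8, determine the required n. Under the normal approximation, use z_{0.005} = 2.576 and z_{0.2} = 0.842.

For a paired (one-sample on differences) test: n = ((z_{α/2} + z_β) / d)².
z_{α/2} + z_β = 2.576 + 0.842 = 3.418.
n = (3.418 / 0.71)² = 4.814² = 23.18.
Round up.

n = 24 pairs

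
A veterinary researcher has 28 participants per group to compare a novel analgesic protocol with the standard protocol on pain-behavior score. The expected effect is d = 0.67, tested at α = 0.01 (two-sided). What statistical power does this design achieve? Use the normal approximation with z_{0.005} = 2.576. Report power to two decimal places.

For two equal groups, power = Φ(d·√(n/2) − z_{α/2}).
d·√(n/2) = 0.67 × √(28/2) = 0.67 × 3.742 = 2.507.
z_β = 2.507 − 2.576 = -0.069.
Power = Φ(-0.069) = 0.472.

power ≈ 0.47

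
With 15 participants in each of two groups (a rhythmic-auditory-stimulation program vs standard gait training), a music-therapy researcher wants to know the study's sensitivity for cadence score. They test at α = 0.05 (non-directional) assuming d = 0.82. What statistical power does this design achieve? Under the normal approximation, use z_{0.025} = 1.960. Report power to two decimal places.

power ≈ 0.61

For two equal groups, power = Φ(d·√(n/2) − z_{α/2}).
d·√(n/2) = 0.82 × √(15/2) = 0.82 × 2.739 = 2.246.
z_β = 2.246 − 1.960 = 0.286.
Power = Φ(0.286) = 0.612.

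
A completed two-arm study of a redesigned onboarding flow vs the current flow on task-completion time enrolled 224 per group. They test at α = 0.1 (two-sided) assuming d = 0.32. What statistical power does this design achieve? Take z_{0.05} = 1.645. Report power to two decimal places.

For two equal groups, power = Φ(d·√(n/2) − z_{α/2}).
d·√(n/2) = 0.32 × √(224/2) = 0.32 × 10.583 = 3.387.
z_β = 3.387 − 1.645 = 1.742.
Power = Φ(1.742) = 0.959.

power ≈ 0.96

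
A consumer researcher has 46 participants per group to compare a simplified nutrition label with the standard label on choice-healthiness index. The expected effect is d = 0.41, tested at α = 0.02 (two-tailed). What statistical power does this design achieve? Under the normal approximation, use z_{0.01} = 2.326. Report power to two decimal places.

For two equal groups, power = Φ(d·√(n/2) − z_{α/2}).
d·√(n/2) = 0.41 × √(46/2) = 0.41 × 4.796 = 1.966.
z_β = 1.966 − 2.326 = -0.360.
Power = Φ(-0.360) = 0.360.

power ≈ 0.36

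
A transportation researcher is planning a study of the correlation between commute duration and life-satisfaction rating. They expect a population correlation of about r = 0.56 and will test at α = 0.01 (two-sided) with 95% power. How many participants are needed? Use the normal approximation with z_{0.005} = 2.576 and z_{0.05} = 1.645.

Fisher's z: C = ½·ln((1+r)/(1−r)) = ½·ln(3.5455) = 0.6328.
n = ((z_{α/2} + z_β)/C)² + 3.
(2.576 + 1.645) / 0.6328 = 4.221 / 0.6328 = 6.670.
n = 6.670² + 3 = 44.49 + 3 = 47.5.
Round up.

n = 48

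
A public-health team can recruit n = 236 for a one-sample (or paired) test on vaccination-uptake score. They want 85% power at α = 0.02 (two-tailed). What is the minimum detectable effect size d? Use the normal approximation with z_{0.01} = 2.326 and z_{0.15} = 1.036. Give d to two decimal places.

For a single sample (or paired design) of n = 236: d_min = (z_{α/2} + z_β)/√n.
z-sum = 2.326 + 1.036 = 3.362.
d_min = 3.362 / √236 = 3.362 / 15.362 = 0.219.

d_min ≈ 0.22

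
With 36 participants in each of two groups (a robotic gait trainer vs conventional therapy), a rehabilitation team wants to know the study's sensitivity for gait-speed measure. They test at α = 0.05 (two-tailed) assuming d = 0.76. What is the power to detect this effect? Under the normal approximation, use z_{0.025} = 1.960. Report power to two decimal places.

For two equal groups, power = Φ(d·√(n/2) − z_{α/2}).
d·√(n/2) = 0.76 × √(36/2) = 0.76 × 4.243 = 3.224.
z_β = 3.224 − 1.960 = 1.264.
Power = Φ(1.264) = 0.897.

power ≈ 0.90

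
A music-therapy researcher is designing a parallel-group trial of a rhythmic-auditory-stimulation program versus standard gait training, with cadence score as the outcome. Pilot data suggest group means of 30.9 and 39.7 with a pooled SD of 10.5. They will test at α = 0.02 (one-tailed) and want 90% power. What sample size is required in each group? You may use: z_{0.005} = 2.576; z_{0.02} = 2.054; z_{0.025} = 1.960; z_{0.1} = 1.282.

Cohen's d = |M₁ − M₂| / SD_pooled = |30.9 − 39.7| / 10.5 = 8.8 / 10.5 = 0.838.
For two independent groups with equal n: n = 2·((z_{α} + z_β) / d)².
z_{α} + z_β = 2.054 + 1.282 = 3.336.
n = 2 × (3.336 / 0.838)² = 2 × 3.981² = 2 × 15.85 = 31.7.
Round up to the next whole participant.

n = 32 per group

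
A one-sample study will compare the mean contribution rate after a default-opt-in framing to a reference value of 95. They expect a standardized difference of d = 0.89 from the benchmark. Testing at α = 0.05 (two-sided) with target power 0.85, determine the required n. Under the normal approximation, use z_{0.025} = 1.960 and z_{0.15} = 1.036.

n = 12

For a one-sample test: n = ((z_{α/2} + z_β) / d)².
z_{α/2} + z_β = 1.960 + 1.036 = 2.996.
n = (2.996 / 0.89)² = 3.366² = 11.33.
Round up.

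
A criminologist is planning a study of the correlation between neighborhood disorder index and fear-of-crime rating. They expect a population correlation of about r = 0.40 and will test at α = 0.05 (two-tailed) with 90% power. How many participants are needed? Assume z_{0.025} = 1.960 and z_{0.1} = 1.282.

n = 62

Fisher's z: C = ½·ln((1+r)/(1−r)) = ½·ln(2.3333) = 0.4236.
n = ((z_{α/2} + z_β)/C)² + 3.
(1.960 + 1.282) / 0.4236 = 3.242 / 0.4236 = 7.653.
n = 7.653² + 3 = 58.58 + 3 = 61.6.
Round up.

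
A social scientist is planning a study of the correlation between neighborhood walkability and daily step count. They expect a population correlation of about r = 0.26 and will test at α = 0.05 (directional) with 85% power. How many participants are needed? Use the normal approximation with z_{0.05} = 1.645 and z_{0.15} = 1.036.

n = 105

Fisher's z: C = ½·ln((1+r)/(1−r)) = ½·ln(1.7027) = 0.2661.
n = ((z_{α} + z_β)/C)² + 3.
(1.645 + 1.036) / 0.2661 = 2.681 / 0.2661 = 10.075.
n = 10.075² + 3 = 101.51 + 3 = 104.5.
Round up.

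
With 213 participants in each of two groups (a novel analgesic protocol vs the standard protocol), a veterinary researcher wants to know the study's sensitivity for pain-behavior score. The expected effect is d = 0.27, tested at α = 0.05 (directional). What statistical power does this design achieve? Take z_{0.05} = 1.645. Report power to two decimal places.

power ≈ 0.87

For two equal groups, power = Φ(d·√(n/2) − z_{α}).
d·√(n/2) = 0.27 × √(213/2) = 0.27 × 10.320 = 2.786.
z_β = 2.786 − 1.645 = 1.141.
Power = Φ(1.141) = 0.873.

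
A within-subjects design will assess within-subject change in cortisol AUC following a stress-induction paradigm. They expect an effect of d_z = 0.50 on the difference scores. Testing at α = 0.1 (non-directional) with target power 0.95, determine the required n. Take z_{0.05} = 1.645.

n = 44 pairs

For a paired (one-sample on differences) test: n = ((z_{α/2} + z_β) / d)².
z_{α/2} + z_β = 1.645 + 1.645 = 3.290.
n = (3.290 / 0.50)² = 6.580² = 43.30.
Round up.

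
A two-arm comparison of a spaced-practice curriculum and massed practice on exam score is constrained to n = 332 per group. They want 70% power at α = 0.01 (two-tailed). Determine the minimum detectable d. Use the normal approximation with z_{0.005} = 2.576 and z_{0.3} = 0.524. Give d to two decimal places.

For two independent groups of n = 332 each: d_min = (z_{α/2} + z_β)·√(2/n).
z-sum = 2.576 + 0.524 = 3.100.
d_min = 3.100 × √(2/332) = 3.100 × 0.0776 = 0.241.

d_min ≈ 0.24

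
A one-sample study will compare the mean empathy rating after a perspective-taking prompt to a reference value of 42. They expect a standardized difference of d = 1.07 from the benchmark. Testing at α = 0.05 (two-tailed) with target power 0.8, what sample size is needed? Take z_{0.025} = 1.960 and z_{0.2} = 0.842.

n = 7

For a one-sample test: n = ((z_{α/2} + z_β) / d)².
z_{α/2} + z_β = 1.960 + 0.842 = 2.802.
n = (2.802 / 1.07)² = 2.619² = 6.86.
Round up.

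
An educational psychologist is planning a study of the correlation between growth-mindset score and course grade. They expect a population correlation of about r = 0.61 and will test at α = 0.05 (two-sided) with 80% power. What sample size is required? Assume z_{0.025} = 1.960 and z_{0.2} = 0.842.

Fisher's z: C = ½·ln((1+r)/(1−r)) = ½·ln(4.1282) = 0.7089.
n = ((z_{α/2} + z_β)/C)² + 3.
(1.960 + 0.842) / 0.7089 = 2.802 / 0.7089 = 3.953.
n = 3.953² + 3 = 15.62 + 3 = 18.6.
Round up.

n = 19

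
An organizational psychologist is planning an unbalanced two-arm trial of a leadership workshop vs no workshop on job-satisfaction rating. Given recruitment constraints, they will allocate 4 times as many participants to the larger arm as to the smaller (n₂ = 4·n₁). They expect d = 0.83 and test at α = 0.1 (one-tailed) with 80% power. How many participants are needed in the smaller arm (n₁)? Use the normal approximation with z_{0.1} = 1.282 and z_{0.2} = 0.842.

With allocation ratio k = n₂/n₁ = 4, Var(x̄₁−x̄₂) = σ²(1/n₁ + 1/(k·n₁)) = σ²·(k+1)/(k·n₁).
So n₁ = (1 + 1/k)·((z_{α} + z_β)/d)² = 1.250 × (2.124/0.83)².
n₁ = 1.250 × 6.55 = 8.2.
Round up: n₁ = 9, giving n₂ = 4 × 9 = 36.

n₁ = 9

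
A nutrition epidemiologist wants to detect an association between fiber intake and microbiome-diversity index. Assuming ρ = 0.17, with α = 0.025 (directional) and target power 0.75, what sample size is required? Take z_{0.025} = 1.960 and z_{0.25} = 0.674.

n = 239

Fisher's z: C = ½·ln((1+r)/(1−r)) = ½·ln(1.4096) = 0.1717.
n = ((z_{α} + z_β)/C)² + 3.
(1.960 + 0.674) / 0.1717 = 2.634 / 0.1717 = 15.341.
n = 15.341² + 3 = 235.34 + 3 = 238.3.
Round up.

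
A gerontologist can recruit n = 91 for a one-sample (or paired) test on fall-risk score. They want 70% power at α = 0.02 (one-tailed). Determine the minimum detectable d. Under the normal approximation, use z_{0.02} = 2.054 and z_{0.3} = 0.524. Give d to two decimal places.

For a single sample (or paired design) of n = 91: d_min = (z_{α} + z_β)/√n.
z-sum = 2.054 + 0.524 = 2.578.
d_min = 2.578 / √91 = 2.578 / 9.539 = 0.270.

d_min ≈ 0.27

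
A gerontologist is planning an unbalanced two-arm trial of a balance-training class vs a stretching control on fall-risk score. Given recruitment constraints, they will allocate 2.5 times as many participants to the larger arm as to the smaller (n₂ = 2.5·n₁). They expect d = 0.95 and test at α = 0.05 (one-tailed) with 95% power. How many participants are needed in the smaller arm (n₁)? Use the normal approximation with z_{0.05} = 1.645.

n₁ = 17

With allocation ratio k = n₂/n₁ = 2.5, Var(x̄₁−x̄₂) = σ²(1/n₁ + 1/(k·n₁)) = σ²·(k+1)/(k·n₁).
So n₁ = (1 + 1/k)·((z_{α} + z_β)/d)² = 1.400 × (3.290/0.95)².
n₁ = 1.400 × 11.99 = 16.8.
Round up: n₁ = 17, giving n₂ = ⌈2.5 × 17⌉ = ⌈42.5⌉ = 43.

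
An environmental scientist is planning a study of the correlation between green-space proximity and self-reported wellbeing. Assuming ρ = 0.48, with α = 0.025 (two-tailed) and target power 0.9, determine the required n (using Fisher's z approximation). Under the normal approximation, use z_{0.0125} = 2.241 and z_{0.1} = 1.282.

n = 49

Fisher's z: C = ½·ln((1+r)/(1−r)) = ½·ln(2.8462) = 0.5230.
n = ((z_{α/2} + z_β)/C)² + 3.
(2.241 + 1.282) / 0.5230 = 3.523 / 0.5230 = 6.736.
n = 6.736² + 3 = 45.38 + 3 = 48.4.
Round up.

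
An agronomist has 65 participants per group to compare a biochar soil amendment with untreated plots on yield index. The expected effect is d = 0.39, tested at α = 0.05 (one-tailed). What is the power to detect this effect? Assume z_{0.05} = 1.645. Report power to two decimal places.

power ≈ 0.72

For two equal groups, power = Φ(d·√(n/2) − z_{α}).
d·√(n/2) = 0.39 × √(65/2) = 0.39 × 5.701 = 2.223.
z_β = 2.223 − 1.645 = 0.578.
Power = Φ(0.578) = 0.718.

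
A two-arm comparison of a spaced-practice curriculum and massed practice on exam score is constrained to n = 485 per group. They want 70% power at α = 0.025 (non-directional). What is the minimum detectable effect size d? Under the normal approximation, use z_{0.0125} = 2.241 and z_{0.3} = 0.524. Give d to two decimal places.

For two independent groups of n = 485 each: d_min = (z_{α/2} + z_β)·√(2/n).
z-sum = 2.241 + 0.524 = 2.765.
d_min = 2.765 × √(2/485) = 2.765 × 0.0642 = 0.178.

d_min ≈ 0.18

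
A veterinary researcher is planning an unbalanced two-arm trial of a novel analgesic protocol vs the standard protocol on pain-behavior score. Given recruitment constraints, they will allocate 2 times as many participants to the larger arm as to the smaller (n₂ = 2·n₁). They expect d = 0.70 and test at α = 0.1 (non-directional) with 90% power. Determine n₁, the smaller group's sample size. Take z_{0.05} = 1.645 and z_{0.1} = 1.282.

With allocation ratio k = n₂/n₁ = 2, Var(x̄₁−x̄₂) = σ²(1/n₁ + 1/(k·n₁)) = σ²·(k+1)/(k·n₁).
So n₁ = (1 + 1/k)·((z_{α/2} + z_β)/d)² = 1.500 × (2.927/0.70)².
n₁ = 1.500 × 17.48 = 26.2.
Round up: n₁ = 27, giving n₂ = 2 × 27 = 54.

n₁ = 27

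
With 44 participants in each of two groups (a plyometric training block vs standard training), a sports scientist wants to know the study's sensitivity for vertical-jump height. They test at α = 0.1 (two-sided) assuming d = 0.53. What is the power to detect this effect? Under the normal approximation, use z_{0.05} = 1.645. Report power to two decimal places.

power ≈ 0.80

For two equal groups, power = Φ(d·√(n/2) − z_{α/2}).
d·√(n/2) = 0.53 × √(44/2) = 0.53 × 4.690 = 2.486.
z_β = 2.486 − 1.645 = 0.841.
Power = Φ(0.841) = 0.800.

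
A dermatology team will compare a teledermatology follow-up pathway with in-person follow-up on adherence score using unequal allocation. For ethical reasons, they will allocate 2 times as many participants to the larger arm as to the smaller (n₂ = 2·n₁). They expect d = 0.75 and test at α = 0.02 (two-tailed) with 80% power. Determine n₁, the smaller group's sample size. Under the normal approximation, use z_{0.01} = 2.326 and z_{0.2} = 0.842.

n₁ = 27

With allocation ratio k = n₂/n₁ = 2, Var(x̄₁−x̄₂) = σ²(1/n₁ + 1/(k·n₁)) = σ²·(k+1)/(k·n₁).
So n₁ = (1 + 1/k)·((z_{α/2} + z_β)/d)² = 1.500 × (3.168/0.75)².
n₁ = 1.500 × 17.84 = 26.8.
Round up: n₁ = 27, giving n₂ = 2 × 27 = 54.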